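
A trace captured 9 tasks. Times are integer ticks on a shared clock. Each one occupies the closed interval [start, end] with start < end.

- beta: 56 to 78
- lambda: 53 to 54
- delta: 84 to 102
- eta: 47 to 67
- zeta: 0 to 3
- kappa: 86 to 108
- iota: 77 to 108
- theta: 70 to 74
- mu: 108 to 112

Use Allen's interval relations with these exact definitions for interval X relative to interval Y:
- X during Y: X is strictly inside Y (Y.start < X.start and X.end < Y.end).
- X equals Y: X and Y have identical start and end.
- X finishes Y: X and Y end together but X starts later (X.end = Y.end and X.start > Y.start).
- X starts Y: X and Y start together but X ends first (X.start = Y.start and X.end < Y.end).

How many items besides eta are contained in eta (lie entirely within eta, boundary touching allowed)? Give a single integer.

1

Target eta = [47, 67].
beta [56, 78] → overlapped-by → no.
delta [84, 102] → after → no.
iota [77, 108] → after → no.
kappa [86, 108] → after → no.
lambda [53, 54] → during → counts.
mu [108, 112] → after → no.
theta [70, 74] → after → no.
zeta [0, 3] → before → no.
Total: 1.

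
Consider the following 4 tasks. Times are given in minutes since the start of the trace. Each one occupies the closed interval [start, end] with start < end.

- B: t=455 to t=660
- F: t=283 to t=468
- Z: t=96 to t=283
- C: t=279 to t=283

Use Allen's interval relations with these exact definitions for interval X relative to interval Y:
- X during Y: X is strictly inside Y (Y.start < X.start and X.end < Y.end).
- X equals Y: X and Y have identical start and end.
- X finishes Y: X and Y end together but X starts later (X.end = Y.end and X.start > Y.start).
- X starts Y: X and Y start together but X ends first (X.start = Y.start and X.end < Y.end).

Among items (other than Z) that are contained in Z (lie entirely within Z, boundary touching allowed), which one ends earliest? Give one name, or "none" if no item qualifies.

Target Z = [t=96, t=283].
B [t=455, t=660] → after → excluded.
C [t=279, t=283] → finishes → candidate.
F [t=283, t=468] → met-by → excluded.
Among candidates, earliest end is t=283 → C.

C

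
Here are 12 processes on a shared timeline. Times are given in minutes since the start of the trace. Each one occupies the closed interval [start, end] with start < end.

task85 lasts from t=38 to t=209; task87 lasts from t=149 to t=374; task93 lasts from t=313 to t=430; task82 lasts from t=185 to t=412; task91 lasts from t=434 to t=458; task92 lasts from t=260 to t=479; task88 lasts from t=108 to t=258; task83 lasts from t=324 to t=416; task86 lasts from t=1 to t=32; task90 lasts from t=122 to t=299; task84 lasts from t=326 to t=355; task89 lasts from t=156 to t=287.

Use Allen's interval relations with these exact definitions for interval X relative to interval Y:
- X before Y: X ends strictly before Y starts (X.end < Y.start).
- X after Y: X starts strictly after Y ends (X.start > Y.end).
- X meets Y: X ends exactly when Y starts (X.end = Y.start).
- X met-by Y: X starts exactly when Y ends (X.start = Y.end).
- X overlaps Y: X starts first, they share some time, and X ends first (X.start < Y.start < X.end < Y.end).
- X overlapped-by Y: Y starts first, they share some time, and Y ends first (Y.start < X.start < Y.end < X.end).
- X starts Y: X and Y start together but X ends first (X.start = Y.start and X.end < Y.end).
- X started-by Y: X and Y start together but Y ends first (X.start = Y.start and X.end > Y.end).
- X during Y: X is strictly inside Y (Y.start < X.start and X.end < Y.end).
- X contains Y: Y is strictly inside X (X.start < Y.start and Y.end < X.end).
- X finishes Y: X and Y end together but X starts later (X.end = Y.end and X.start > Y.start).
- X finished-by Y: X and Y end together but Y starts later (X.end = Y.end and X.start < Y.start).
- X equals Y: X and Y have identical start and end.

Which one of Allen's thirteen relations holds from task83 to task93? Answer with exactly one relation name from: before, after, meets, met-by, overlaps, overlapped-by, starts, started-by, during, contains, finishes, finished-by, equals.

task83 = [t=324, t=416]; task93 = [t=313, t=430].
Compare endpoints: task83.start > task93.start, task83.start < task93.end, task83.end > task93.start, task83.end < task93.end.
That pattern is 'during'.

during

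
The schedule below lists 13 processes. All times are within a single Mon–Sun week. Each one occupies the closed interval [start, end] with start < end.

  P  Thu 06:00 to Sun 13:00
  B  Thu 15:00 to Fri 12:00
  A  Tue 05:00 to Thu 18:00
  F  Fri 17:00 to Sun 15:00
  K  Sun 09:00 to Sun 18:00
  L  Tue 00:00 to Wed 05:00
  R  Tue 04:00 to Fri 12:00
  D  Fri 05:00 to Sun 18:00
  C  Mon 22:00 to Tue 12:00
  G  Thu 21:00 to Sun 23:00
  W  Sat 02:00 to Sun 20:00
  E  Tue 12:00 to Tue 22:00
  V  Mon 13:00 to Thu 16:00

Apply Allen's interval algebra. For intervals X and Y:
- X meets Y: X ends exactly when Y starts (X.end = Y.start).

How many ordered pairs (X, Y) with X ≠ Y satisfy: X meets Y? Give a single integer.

1

Checking all 156 ordered pairs for relation 'meets'; matching pairs in alphabetical order:
(C, E): C meets E ✓
Count: 1.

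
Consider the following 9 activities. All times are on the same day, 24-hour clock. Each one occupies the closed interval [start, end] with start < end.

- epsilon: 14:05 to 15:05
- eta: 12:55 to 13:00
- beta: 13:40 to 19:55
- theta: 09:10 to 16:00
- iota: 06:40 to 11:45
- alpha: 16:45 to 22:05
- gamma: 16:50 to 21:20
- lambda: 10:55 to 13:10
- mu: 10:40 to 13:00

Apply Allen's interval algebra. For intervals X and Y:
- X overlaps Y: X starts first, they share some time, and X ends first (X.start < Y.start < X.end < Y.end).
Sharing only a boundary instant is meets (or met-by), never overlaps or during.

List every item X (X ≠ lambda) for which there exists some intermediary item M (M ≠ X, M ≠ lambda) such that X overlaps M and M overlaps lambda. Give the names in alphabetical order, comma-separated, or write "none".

iota

Target lambda = [10:55, 13:10].
Intermediaries M with M overlaps lambda: iota, mu.
Via iota — items with X overlaps iota: none.
Via mu — items with X overlaps mu: iota.
Union: iota.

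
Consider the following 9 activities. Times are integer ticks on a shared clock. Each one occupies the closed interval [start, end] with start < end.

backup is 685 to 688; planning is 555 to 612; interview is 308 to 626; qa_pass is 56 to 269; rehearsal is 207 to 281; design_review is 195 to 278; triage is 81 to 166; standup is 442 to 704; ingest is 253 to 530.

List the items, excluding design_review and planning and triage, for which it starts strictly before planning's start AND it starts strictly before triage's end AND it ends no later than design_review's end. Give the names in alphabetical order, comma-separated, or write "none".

qa_pass

Conditions: its start is strictly before planning's start (X.start < 555) AND its start is strictly before triage's end (X.start < 166) AND its end is no later than design_review's end (X.end <= 278).
backup: start 685 < 555? ✗; start 685 < 166? ✗; end 688 <= 278? ✗ → no.
ingest: start 253 < 555? ✓; start 253 < 166? ✗; end 530 <= 278? ✗ → no.
interview: start 308 < 555? ✓; start 308 < 166? ✗; end 626 <= 278? ✗ → no.
qa_pass: start 56 < 555? ✓; start 56 < 166? ✓; end 269 <= 278? ✓ → yes.
rehearsal: start 207 < 555? ✓; start 207 < 166? ✗; end 281 <= 278? ✗ → no.
standup: start 442 < 555? ✓; start 442 < 166? ✗; end 704 <= 278? ✗ → no.
Result: qa_pass.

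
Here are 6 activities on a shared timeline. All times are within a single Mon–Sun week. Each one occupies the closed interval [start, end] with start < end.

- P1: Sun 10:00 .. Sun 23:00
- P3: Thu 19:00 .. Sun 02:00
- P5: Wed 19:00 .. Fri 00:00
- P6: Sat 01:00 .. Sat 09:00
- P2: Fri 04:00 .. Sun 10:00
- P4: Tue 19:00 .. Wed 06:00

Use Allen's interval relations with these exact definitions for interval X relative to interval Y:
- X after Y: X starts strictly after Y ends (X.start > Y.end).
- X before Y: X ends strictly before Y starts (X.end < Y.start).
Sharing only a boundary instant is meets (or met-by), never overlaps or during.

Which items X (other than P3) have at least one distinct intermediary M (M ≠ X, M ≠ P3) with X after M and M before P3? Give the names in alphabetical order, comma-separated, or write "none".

P1, P2, P5, P6

Target P3 = [Thu 19:00, Sun 02:00].
Intermediaries M with M before P3: P4.
Via P4 — items with X after P4: P1, P2, P5, P6.
Union: P1, P2, P5, P6.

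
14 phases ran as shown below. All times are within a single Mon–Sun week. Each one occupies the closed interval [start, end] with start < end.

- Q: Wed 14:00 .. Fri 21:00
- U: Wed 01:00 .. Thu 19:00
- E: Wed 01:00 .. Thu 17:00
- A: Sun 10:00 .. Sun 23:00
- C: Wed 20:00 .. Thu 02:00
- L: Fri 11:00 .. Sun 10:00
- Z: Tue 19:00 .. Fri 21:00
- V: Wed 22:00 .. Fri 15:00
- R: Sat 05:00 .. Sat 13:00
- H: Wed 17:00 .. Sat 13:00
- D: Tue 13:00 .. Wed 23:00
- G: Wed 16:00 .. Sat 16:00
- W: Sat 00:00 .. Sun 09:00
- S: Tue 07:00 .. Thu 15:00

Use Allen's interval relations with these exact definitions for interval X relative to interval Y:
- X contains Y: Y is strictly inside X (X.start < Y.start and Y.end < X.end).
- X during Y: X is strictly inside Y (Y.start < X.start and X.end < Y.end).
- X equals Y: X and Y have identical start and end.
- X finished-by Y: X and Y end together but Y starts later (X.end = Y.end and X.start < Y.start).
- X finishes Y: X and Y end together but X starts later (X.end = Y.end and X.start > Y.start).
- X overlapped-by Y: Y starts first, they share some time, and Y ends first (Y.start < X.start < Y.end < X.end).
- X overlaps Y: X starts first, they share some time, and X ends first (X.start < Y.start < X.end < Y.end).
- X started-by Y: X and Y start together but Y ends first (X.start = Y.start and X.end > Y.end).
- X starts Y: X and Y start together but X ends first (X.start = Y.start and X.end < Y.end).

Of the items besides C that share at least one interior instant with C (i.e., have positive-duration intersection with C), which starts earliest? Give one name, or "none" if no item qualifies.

S

Target C = [Wed 20:00, Thu 02:00].
A [Sun 10:00, Sun 23:00] → after → excluded.
D [Tue 13:00, Wed 23:00] → overlaps → candidate.
E [Wed 01:00, Thu 17:00] → contains → candidate.
G [Wed 16:00, Sat 16:00] → contains → candidate.
H [Wed 17:00, Sat 13:00] → contains → candidate.
L [Fri 11:00, Sun 10:00] → after → excluded.
Q [Wed 14:00, Fri 21:00] → contains → candidate.
R [Sat 05:00, Sat 13:00] → after → excluded.
S [Tue 07:00, Thu 15:00] → contains → candidate.
U [Wed 01:00, Thu 19:00] → contains → candidate.
V [Wed 22:00, Fri 15:00] → overlapped-by → candidate.
W [Sat 00:00, Sun 09:00] → after → excluded.
Z [Tue 19:00, Fri 21:00] → contains → candidate.
Among candidates, earliest start is Tue 07:00 → S.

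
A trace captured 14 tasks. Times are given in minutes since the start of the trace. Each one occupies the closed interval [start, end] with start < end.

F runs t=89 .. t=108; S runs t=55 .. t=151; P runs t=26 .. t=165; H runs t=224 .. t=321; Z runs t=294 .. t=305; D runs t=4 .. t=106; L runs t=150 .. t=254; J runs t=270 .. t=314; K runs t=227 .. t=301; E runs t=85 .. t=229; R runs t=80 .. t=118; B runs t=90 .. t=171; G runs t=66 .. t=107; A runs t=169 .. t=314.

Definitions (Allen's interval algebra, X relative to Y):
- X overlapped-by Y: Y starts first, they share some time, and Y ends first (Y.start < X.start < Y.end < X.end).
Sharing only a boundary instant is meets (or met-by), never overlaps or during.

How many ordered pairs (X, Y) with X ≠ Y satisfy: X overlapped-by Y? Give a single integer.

Checking all 182 ordered pairs for relation 'overlapped-by'; matching pairs in alphabetical order:
(A, B): A overlapped-by B ✓
(A, E): A overlapped-by E ✓
(A, L): A overlapped-by L ✓
(B, D): B overlapped-by D ✓
(B, F): B overlapped-by F ✓
(B, G): B overlapped-by G ✓
(B, P): B overlapped-by P ✓
(B, R): B overlapped-by R ✓
(B, S): B overlapped-by S ✓
(E, D): E overlapped-by D ✓
(E, G): E overlapped-by G ✓
(E, P): E overlapped-by P ✓
(E, R): E overlapped-by R ✓
(E, S): E overlapped-by S ✓
(F, D): F overlapped-by D ✓
(F, G): F overlapped-by G ✓
(G, D): G overlapped-by D ✓
(H, A): H overlapped-by A ✓
(H, E): H overlapped-by E ✓
(H, L): H overlapped-by L ✓
(J, K): J overlapped-by K ✓
(K, E): K overlapped-by E ✓
(K, L): K overlapped-by L ✓
(L, B): L overlapped-by B ✓
... plus 8 further pairs not listed.
Count: 32.

32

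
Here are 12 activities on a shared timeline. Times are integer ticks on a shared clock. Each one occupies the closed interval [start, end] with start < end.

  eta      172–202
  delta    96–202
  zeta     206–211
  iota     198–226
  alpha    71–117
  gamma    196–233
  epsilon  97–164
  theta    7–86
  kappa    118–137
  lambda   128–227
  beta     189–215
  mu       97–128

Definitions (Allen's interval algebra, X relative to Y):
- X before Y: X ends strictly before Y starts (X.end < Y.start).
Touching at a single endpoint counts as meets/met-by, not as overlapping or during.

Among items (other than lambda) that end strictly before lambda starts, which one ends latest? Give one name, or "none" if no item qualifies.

alpha

Target lambda = [128, 227].
alpha [71, 117] → before → candidate.
beta [189, 215] → during → excluded.
delta [96, 202] → overlaps → excluded.
epsilon [97, 164] → overlaps → excluded.
eta [172, 202] → during → excluded.
gamma [196, 233] → overlapped-by → excluded.
iota [198, 226] → during → excluded.
kappa [118, 137] → overlaps → excluded.
mu [97, 128] → meets → excluded.
theta [7, 86] → before → candidate.
zeta [206, 211] → during → excluded.
Among candidates, latest end is 117 → alpha.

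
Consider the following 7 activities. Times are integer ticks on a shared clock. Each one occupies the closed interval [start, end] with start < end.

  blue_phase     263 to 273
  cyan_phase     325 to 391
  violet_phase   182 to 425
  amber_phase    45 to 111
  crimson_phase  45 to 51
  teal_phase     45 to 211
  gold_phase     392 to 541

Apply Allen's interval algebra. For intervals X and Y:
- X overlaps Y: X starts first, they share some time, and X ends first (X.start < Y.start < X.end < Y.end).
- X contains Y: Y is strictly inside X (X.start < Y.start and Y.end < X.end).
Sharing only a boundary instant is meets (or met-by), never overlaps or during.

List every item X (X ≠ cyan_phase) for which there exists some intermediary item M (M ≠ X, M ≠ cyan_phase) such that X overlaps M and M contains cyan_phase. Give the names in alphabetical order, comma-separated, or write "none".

teal_phase

Target cyan_phase = [325, 391].
Intermediaries M with M contains cyan_phase: violet_phase.
Via violet_phase — items with X overlaps violet_phase: teal_phase.
Union: teal_phase.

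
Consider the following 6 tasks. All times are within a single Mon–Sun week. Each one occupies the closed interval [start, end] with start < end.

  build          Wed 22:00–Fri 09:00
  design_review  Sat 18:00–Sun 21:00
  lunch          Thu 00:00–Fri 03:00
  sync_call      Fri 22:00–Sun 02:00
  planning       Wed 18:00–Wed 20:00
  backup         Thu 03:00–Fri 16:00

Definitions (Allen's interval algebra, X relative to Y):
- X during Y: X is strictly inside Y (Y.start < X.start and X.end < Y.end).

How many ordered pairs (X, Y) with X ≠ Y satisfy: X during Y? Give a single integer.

Checking all 30 ordered pairs for relation 'during'; matching pairs in alphabetical order:
(lunch, build): lunch during build ✓
Count: 1.

1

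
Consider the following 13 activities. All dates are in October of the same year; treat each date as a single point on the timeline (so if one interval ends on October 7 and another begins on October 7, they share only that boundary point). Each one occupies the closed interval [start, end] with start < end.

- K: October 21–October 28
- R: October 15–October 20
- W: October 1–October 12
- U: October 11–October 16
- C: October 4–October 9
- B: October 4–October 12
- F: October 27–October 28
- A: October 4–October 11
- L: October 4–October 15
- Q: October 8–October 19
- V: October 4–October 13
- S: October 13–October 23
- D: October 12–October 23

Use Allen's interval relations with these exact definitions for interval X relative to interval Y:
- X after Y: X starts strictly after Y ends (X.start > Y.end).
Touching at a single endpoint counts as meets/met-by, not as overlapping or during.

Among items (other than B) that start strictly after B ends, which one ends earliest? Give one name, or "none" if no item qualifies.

R

Target B = [October 4, October 12].
A [October 4, October 11] → starts → excluded.
C [October 4, October 9] → starts → excluded.
D [October 12, October 23] → met-by → excluded.
F [October 27, October 28] → after → candidate.
K [October 21, October 28] → after → candidate.
L [October 4, October 15] → started-by → excluded.
Q [October 8, October 19] → overlapped-by → excluded.
R [October 15, October 20] → after → candidate.
S [October 13, October 23] → after → candidate.
U [October 11, October 16] → overlapped-by → excluded.
V [October 4, October 13] → started-by → excluded.
W [October 1, October 12] → finished-by → excluded.
Among candidates, earliest end is October 20 → R.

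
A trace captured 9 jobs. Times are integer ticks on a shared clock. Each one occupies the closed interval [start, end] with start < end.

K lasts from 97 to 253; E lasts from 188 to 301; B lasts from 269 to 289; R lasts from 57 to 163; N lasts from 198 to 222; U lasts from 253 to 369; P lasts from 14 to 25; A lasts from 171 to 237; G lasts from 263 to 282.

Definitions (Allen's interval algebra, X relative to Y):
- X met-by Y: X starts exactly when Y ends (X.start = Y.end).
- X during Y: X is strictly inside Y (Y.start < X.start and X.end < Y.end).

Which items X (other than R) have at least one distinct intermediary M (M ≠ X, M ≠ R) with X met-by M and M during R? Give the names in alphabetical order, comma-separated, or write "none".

none

Target R = [57, 163].
Intermediaries M with M during R: none.
Union: none.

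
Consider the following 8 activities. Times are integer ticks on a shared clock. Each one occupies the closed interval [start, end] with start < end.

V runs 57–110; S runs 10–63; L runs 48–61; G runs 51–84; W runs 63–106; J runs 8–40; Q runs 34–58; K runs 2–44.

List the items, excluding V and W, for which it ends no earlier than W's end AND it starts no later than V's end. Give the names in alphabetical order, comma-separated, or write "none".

none

Conditions: its end is no earlier than W's end (X.end >= 106) AND its start is no later than V's end (X.start <= 110).
G: end 84 >= 106? ✗; start 51 <= 110? ✓ → no.
J: end 40 >= 106? ✗; start 8 <= 110? ✓ → no.
K: end 44 >= 106? ✗; start 2 <= 110? ✓ → no.
L: end 61 >= 106? ✗; start 48 <= 110? ✓ → no.
Q: end 58 >= 106? ✗; start 34 <= 110? ✓ → no.
S: end 63 >= 106? ✗; start 10 <= 110? ✓ → no.
Result: none.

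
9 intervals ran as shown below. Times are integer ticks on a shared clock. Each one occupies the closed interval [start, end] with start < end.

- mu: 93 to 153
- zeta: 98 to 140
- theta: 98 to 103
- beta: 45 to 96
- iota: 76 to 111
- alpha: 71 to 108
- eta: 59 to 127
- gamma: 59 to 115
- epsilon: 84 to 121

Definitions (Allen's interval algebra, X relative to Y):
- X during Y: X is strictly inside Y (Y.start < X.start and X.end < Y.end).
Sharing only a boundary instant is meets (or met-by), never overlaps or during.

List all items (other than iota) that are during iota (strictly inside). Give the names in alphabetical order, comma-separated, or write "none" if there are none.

theta

Target iota = [76, 111].
alpha [71, 108] → overlaps → no.
beta [45, 96] → overlaps → no.
epsilon [84, 121] → overlapped-by → no.
eta [59, 127] → contains → no.
gamma [59, 115] → contains → no.
mu [93, 153] → overlapped-by → no.
theta [98, 103] → during → yes.
zeta [98, 140] → overlapped-by → no.
Result: theta.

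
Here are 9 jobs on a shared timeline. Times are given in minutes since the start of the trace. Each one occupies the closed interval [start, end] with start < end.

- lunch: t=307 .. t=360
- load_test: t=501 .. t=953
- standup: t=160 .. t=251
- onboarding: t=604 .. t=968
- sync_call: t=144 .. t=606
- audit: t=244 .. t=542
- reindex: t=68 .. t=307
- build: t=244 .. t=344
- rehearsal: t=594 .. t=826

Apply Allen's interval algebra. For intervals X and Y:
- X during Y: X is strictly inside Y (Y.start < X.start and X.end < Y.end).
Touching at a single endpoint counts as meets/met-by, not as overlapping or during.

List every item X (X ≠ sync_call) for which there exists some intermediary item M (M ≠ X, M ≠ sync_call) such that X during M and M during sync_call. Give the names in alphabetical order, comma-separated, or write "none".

lunch

Target sync_call = [t=144, t=606].
Intermediaries M with M during sync_call: audit, build, lunch, standup.
Via audit — items with X during audit: lunch.
Via build — items with X during build: none.
Via lunch — items with X during lunch: none.
Via standup — items with X during standup: none.
Union: lunch.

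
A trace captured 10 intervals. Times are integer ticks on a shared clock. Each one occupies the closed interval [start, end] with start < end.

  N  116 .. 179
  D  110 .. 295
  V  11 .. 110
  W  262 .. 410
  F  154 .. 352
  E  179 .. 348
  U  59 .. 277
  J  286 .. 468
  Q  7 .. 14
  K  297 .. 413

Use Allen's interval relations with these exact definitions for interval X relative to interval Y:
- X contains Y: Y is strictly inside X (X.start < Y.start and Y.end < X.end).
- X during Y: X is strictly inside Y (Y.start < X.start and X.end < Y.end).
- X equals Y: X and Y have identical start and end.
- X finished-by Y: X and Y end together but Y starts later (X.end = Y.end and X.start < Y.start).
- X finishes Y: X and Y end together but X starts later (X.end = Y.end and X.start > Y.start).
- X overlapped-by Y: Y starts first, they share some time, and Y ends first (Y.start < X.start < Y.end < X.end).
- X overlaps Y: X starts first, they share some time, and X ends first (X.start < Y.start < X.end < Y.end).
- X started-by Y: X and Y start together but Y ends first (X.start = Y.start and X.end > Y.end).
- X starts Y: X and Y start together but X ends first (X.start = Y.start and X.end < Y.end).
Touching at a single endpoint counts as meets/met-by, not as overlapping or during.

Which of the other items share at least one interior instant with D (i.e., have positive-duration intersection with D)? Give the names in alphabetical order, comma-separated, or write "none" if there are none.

Target D = [110, 295].
E [179, 348] → overlapped-by → yes.
F [154, 352] → overlapped-by → yes.
J [286, 468] → overlapped-by → yes.
K [297, 413] → after → no.
N [116, 179] → during → yes.
Q [7, 14] → before → no.
U [59, 277] → overlaps → yes.
V [11, 110] → meets → no.
W [262, 410] → overlapped-by → yes.
Result: E, F, J, N, U, W.

E, F, J, N, U, W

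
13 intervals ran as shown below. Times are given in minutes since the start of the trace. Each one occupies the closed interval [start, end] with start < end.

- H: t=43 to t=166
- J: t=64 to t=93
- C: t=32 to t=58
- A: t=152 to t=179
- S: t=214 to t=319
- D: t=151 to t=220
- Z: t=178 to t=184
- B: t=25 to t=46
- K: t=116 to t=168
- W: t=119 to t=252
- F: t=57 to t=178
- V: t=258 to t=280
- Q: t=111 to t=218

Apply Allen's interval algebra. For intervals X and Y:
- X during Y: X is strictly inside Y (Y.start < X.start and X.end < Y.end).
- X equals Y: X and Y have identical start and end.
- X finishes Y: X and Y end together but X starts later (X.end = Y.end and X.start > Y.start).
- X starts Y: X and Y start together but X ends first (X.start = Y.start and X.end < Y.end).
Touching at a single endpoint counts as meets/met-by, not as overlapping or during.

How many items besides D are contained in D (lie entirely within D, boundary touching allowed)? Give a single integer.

Target D = [t=151, t=220].
A [t=152, t=179] → during → counts.
B [t=25, t=46] → before → no.
C [t=32, t=58] → before → no.
F [t=57, t=178] → overlaps → no.
H [t=43, t=166] → overlaps → no.
J [t=64, t=93] → before → no.
K [t=116, t=168] → overlaps → no.
Q [t=111, t=218] → overlaps → no.
S [t=214, t=319] → overlapped-by → no.
V [t=258, t=280] → after → no.
W [t=119, t=252] → contains → no.
Z [t=178, t=184] → during → counts.
Total: 2.

2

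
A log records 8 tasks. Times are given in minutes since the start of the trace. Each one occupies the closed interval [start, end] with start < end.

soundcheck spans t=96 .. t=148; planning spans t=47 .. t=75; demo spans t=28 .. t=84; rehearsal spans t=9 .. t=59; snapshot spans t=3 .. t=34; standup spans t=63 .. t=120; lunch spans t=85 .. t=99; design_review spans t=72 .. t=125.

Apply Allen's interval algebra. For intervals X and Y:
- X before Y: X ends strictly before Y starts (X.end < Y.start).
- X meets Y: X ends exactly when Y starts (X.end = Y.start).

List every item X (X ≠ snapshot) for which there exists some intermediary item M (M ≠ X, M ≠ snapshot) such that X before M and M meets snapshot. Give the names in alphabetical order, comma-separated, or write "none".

Target snapshot = [t=3, t=34].
Intermediaries M with M meets snapshot: none.
Union: none.

none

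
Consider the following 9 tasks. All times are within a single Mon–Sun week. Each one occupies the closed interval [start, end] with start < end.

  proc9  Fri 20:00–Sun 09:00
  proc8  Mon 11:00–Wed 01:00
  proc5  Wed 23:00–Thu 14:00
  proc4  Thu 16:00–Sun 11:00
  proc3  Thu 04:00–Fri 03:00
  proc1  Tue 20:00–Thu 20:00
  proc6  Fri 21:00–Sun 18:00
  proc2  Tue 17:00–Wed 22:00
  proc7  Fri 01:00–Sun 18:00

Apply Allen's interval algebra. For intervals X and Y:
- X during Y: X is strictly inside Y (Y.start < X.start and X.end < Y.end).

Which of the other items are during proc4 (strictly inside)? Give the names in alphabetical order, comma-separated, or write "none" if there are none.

Target proc4 = [Thu 16:00, Sun 11:00].
proc1 [Tue 20:00, Thu 20:00] → overlaps → no.
proc2 [Tue 17:00, Wed 22:00] → before → no.
proc3 [Thu 04:00, Fri 03:00] → overlaps → no.
proc5 [Wed 23:00, Thu 14:00] → before → no.
proc6 [Fri 21:00, Sun 18:00] → overlapped-by → no.
proc7 [Fri 01:00, Sun 18:00] → overlapped-by → no.
proc8 [Mon 11:00, Wed 01:00] → before → no.
proc9 [Fri 20:00, Sun 09:00] → during → yes.
Result: proc9.

proc9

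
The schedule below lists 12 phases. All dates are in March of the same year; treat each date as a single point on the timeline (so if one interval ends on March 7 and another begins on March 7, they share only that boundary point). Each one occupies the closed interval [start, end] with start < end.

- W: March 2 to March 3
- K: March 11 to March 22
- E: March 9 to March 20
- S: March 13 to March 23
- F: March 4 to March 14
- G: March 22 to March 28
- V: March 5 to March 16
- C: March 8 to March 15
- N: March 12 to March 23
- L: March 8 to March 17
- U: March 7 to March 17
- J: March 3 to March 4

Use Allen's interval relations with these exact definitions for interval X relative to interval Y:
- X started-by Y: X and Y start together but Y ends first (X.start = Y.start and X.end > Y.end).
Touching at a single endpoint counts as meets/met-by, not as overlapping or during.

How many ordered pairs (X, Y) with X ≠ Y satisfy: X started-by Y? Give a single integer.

Checking all 132 ordered pairs for relation 'started-by'; matching pairs in alphabetical order:
(L, C): L started-by C ✓
Count: 1.

1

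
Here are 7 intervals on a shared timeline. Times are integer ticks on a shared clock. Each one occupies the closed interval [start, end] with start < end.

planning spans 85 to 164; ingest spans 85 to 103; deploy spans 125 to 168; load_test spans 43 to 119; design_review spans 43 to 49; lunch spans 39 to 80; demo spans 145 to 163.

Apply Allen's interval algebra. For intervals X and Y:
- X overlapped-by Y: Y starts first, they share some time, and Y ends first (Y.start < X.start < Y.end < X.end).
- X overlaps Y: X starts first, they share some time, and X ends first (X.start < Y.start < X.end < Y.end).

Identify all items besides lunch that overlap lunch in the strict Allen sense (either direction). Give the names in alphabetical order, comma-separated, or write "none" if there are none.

load_test

Target lunch = [39, 80].
demo [145, 163] → after → no.
deploy [125, 168] → after → no.
design_review [43, 49] → during → no.
ingest [85, 103] → after → no.
load_test [43, 119] → overlapped-by → yes.
planning [85, 164] → after → no.
Result: load_test.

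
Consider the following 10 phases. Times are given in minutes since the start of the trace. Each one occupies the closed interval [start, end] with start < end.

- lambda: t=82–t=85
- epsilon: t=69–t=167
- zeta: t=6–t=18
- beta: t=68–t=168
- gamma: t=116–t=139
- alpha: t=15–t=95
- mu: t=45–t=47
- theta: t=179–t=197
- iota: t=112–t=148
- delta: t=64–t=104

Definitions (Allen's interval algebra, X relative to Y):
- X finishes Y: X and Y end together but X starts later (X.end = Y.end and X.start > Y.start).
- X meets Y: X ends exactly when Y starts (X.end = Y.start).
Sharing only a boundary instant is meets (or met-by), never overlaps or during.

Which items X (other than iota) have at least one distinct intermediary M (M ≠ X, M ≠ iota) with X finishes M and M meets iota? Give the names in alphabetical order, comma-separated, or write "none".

none

Target iota = [t=112, t=148].
Intermediaries M with M meets iota: none.
Union: none.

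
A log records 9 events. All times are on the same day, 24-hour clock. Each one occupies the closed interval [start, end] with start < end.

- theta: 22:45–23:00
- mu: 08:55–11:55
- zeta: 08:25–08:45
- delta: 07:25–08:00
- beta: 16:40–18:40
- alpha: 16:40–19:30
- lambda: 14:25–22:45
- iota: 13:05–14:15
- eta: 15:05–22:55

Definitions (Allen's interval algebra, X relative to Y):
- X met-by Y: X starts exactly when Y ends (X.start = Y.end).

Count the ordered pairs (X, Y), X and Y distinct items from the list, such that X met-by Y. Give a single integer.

1

Checking all 72 ordered pairs for relation 'met-by'; matching pairs in alphabetical order:
(theta, lambda): theta met-by lambda ✓
Count: 1.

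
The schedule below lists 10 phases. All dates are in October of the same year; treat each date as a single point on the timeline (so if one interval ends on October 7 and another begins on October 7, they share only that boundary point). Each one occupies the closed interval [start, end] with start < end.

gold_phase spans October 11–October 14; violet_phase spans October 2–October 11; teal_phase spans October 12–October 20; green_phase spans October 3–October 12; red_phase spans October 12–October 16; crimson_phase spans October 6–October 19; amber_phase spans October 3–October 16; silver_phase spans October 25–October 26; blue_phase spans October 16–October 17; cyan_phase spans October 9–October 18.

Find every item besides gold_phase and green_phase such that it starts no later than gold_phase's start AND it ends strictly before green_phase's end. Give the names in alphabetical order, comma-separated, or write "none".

Conditions: its start is no later than gold_phase's start (X.start <= October 11) AND its end is strictly before green_phase's end (X.end < October 12).
amber_phase: start October 3 <= October 11? ✓; end October 16 < October 12? ✗ → no.
blue_phase: start October 16 <= October 11? ✗; end October 17 < October 12? ✗ → no.
crimson_phase: start October 6 <= October 11? ✓; end October 19 < October 12? ✗ → no.
cyan_phase: start October 9 <= October 11? ✓; end October 18 < October 12? ✗ → no.
red_phase: start October 12 <= October 11? ✗; end October 16 < October 12? ✗ → no.
silver_phase: start October 25 <= October 11? ✗; end October 26 < October 12? ✗ → no.
teal_phase: start October 12 <= October 11? ✗; end October 20 < October 12? ✗ → no.
violet_phase: start October 2 <= October 11? ✓; end October 11 < October 12? ✓ → yes.
Result: violet_phase.

violet_phase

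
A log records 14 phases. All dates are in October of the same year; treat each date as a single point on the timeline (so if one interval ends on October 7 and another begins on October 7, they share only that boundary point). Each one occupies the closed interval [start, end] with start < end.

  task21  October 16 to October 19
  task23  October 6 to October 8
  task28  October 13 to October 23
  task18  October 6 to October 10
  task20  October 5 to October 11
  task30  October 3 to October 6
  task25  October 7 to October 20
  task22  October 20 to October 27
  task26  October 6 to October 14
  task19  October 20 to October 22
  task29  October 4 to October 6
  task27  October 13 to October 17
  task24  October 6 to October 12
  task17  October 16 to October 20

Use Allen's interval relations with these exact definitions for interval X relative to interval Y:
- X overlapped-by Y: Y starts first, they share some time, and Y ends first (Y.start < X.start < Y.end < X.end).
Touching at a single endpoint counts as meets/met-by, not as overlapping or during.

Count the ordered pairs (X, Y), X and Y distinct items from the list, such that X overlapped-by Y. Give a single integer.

Checking all 182 ordered pairs for relation 'overlapped-by'; matching pairs in alphabetical order:
(task17, task27): task17 overlapped-by task27 ✓
(task20, task29): task20 overlapped-by task29 ✓
(task20, task30): task20 overlapped-by task30 ✓
(task21, task27): task21 overlapped-by task27 ✓
(task22, task28): task22 overlapped-by task28 ✓
(task24, task20): task24 overlapped-by task20 ✓
(task25, task18): task25 overlapped-by task18 ✓
(task25, task20): task25 overlapped-by task20 ✓
(task25, task23): task25 overlapped-by task23 ✓
(task25, task24): task25 overlapped-by task24 ✓
(task25, task26): task25 overlapped-by task26 ✓
(task26, task20): task26 overlapped-by task20 ✓
(task27, task26): task27 overlapped-by task26 ✓
(task28, task25): task28 overlapped-by task25 ✓
(task28, task26): task28 overlapped-by task26 ✓
Count: 15.

15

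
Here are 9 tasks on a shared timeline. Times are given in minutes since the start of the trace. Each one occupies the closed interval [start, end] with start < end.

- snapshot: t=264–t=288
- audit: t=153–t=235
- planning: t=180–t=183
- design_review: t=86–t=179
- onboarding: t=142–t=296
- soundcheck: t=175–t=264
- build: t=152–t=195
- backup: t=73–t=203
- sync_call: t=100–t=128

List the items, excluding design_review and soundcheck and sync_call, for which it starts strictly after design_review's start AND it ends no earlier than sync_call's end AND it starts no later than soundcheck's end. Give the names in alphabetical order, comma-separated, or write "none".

audit, build, onboarding, planning, snapshot

Conditions: its start is strictly after design_review's start (X.start > t=86) AND its end is no earlier than sync_call's end (X.end >= t=128) AND its start is no later than soundcheck's end (X.start <= t=264).
audit: start t=153 > t=86? ✓; end t=235 >= t=128? ✓; start t=153 <= t=264? ✓ → yes.
backup: start t=73 > t=86? ✗; end t=203 >= t=128? ✓; start t=73 <= t=264? ✓ → no.
build: start t=152 > t=86? ✓; end t=195 >= t=128? ✓; start t=152 <= t=264? ✓ → yes.
onboarding: start t=142 > t=86? ✓; end t=296 >= t=128? ✓; start t=142 <= t=264? ✓ → yes.
planning: start t=180 > t=86? ✓; end t=183 >= t=128? ✓; start t=180 <= t=264? ✓ → yes.
snapshot: start t=264 > t=86? ✓; end t=288 >= t=128? ✓; start t=264 <= t=264? ✓ → yes.
Result: audit, build, onboarding, planning, snapshot.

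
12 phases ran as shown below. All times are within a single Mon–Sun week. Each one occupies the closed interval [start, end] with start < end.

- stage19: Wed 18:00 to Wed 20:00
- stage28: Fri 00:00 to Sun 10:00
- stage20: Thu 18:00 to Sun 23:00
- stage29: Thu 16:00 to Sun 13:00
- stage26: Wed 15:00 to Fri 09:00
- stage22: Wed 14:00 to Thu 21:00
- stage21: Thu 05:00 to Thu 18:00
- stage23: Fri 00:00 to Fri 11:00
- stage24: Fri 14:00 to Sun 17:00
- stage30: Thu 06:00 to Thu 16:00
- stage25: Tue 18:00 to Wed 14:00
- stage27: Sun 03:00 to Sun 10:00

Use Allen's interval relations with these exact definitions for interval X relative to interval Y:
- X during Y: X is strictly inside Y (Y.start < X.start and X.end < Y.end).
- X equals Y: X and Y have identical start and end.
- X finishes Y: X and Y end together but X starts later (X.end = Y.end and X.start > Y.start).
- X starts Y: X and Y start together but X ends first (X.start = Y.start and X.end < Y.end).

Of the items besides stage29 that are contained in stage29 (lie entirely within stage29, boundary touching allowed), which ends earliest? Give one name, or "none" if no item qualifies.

stage23

Target stage29 = [Thu 16:00, Sun 13:00].
stage19 [Wed 18:00, Wed 20:00] → before → excluded.
stage20 [Thu 18:00, Sun 23:00] → overlapped-by → excluded.
stage21 [Thu 05:00, Thu 18:00] → overlaps → excluded.
stage22 [Wed 14:00, Thu 21:00] → overlaps → excluded.
stage23 [Fri 00:00, Fri 11:00] → during → candidate.
stage24 [Fri 14:00, Sun 17:00] → overlapped-by → excluded.
stage25 [Tue 18:00, Wed 14:00] → before → excluded.
stage26 [Wed 15:00, Fri 09:00] → overlaps → excluded.
stage27 [Sun 03:00, Sun 10:00] → during → candidate.
stage28 [Fri 00:00, Sun 10:00] → during → candidate.
stage30 [Thu 06:00, Thu 16:00] → meets → excluded.
Among candidates, earliest end is Fri 11:00 → stage23.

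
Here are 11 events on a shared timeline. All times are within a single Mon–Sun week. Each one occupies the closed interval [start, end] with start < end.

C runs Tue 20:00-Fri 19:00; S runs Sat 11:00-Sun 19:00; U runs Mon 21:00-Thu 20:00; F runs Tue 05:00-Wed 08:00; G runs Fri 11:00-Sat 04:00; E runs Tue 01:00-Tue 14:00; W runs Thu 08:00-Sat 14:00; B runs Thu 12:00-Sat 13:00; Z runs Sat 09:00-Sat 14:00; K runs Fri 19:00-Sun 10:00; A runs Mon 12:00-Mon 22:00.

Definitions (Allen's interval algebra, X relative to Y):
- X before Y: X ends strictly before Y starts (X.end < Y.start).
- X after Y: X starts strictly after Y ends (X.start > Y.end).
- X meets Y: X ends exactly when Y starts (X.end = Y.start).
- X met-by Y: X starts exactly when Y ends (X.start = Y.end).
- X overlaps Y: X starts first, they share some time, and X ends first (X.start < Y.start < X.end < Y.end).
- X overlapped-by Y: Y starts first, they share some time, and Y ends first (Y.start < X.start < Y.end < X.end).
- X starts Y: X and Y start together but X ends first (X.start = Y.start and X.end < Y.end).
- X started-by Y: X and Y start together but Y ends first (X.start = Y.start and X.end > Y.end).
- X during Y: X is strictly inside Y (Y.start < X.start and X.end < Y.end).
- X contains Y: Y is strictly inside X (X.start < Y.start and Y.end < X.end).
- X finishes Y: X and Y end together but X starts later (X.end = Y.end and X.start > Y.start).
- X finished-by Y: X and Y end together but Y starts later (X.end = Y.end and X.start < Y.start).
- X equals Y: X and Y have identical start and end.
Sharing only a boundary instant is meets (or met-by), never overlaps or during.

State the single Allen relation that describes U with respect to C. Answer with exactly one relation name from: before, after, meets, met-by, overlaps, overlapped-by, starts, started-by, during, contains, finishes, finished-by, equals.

overlaps

U = [Mon 21:00, Thu 20:00]; C = [Tue 20:00, Fri 19:00].
Compare endpoints: U.start < C.start, U.start < C.end, U.end > C.start, U.end < C.end.
That pattern is 'overlaps'.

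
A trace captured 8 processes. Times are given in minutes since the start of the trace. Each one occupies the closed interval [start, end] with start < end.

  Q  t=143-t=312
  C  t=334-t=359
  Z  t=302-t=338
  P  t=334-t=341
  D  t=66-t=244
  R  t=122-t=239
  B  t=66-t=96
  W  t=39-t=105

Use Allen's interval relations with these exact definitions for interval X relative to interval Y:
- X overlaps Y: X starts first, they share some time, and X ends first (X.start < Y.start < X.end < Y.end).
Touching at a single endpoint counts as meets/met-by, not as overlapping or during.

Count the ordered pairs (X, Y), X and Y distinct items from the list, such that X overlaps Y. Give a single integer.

Checking all 56 ordered pairs for relation 'overlaps'; matching pairs in alphabetical order:
(D, Q): D overlaps Q ✓
(Q, Z): Q overlaps Z ✓
(R, Q): R overlaps Q ✓
(W, D): W overlaps D ✓
(Z, C): Z overlaps C ✓
(Z, P): Z overlaps P ✓
Count: 6.

6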